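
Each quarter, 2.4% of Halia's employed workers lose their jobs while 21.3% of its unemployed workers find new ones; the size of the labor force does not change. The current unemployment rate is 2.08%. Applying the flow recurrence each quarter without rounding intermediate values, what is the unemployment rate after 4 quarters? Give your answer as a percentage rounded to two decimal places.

With a fixed labor force, u_{t+1} = u_t + s·(1−u_t) − f·u_t = u_t·(1−s−f) + s.
Here 1−s−f = 0.763 and s = 0.024.
u_1 = 0.020800 × 0.763 + 0.024 = 0.039870.
u_2 = 0.039870 × 0.763 + 0.024 = 0.054421.
u_3 = 0.054421 × 0.763 + 0.024 = 0.065523.
u_4 = 0.065523 × 0.763 + 0.024 = 0.073994.

Unemployment rate after four quarters ≈ 7.40%.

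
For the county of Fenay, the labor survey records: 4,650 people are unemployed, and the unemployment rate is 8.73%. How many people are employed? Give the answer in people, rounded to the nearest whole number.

Labor force = U / u = 4,650 / 0.0873 ≈ 53,265.
Employed = labor force − unemployed = 53,265 − 4,650 = 48,615.

About 48,615 are employed.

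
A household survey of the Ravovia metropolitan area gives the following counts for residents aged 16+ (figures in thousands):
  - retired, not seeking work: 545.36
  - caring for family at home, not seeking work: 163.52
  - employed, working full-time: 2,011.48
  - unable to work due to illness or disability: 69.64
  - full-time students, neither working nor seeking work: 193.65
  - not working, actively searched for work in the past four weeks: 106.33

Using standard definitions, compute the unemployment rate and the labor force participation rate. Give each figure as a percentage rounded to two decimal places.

Unemployment rate ≈ 5.02%; labor force participation rate ≈ 68.54%.

Employed = 2,011.48 thousand.
Unemployed = 106.33 thousand.
Labor force = 2,011.48 + 106.33 = 2,117.81 thousand.
Not in labor force = 545.36 + 163.52 + 69.64 + 193.65 = 972.17 thousand (those not working and not actively searching are outside the labor force).
Civilian working-age population = 2,117.81 + 972.17 = 3,089.98 thousand.
Unemployment rate = 106.33 / 2,117.81 = 5.02%.
Labor force participation rate = 2,117.81 / 3,089.98 = 68.54%.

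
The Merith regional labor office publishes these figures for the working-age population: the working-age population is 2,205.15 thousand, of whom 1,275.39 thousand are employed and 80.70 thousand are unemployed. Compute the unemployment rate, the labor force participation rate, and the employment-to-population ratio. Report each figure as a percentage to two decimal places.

Unemployment rate ≈ 5.95%; labor force participation rate ≈ 61.50%; employment-population ratio ≈ 57.84%.

Labor force = employed + unemployed = 1,275.39 + 80.70 = 1,356.09 thousand.
Unemployment rate = 80.70 / 1,356.09 = 5.95%.
Labor force participation rate = 1,356.09 / 2,205.15 = 61.50%.
Employment-population ratio = 1,275.39 / 2,205.15 = 57.84%.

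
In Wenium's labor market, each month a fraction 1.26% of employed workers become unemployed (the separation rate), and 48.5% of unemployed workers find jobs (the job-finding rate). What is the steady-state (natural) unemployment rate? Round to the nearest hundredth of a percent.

Steady-state unemployment rate ≈ 2.53%.

At steady state the flows balance: s·E = f·U, so U/(E+U) = s/(s+f).
u* = 1.26 / (1.26 + 48.5) = 1.26 / 49.76 = 2.53%.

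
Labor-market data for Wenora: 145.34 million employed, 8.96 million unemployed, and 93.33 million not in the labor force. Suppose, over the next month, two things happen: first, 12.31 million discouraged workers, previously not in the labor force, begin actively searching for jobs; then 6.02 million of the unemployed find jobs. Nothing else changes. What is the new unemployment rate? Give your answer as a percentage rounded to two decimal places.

New unemployment rate ≈ 9.15%.

Initially, labor force = 145.34 + 8.96 = 154.30 million, so u = 8.96/154.30 = 5.81%.
After the first change, unemployed and labor force both rise by 12.31 → E = 145.34, U = 21.27, labor force = 166.61 million.
After the second change, unemployed falls and employed rises by 6.02; labor force unchanged → E = 151.36, U = 15.25, labor force = 166.61 million.
New unemployment rate = 15.25 / 166.61 = 9.15%.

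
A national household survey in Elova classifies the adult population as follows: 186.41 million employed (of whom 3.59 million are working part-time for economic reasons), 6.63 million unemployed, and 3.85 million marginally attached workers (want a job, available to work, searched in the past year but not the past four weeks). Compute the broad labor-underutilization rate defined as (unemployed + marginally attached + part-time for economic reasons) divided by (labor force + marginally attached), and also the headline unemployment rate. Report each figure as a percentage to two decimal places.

Labor force = 186.41 + 6.63 = 193.04 million.
Numerator = 6.63 + 3.85 + 3.59 = 14.07 million.
Denominator = 193.04 + 3.85 = 196.89 million.
Broad rate = 14.07 / 196.89 = 7.15%.
Headline unemployment rate = 6.63 / 193.04 = 3.43%.

Broad underutilization rate ≈ 7.15%; headline unemployment rate ≈ 3.43%.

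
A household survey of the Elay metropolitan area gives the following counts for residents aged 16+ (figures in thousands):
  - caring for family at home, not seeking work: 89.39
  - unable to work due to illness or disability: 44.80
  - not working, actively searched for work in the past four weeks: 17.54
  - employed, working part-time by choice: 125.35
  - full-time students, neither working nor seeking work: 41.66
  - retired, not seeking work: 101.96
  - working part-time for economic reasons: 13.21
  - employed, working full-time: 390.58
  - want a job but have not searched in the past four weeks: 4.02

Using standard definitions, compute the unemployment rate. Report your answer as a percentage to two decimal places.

Employed = 125.35 + 13.21 + 390.58 = 529.14 thousand (anyone who worked, including part-time for economic reasons, counts as employed).
Unemployed = 17.54 thousand.
Labor force = 529.14 + 17.54 = 546.68 thousand.
Unemployment rate = 17.54 / 546.68 = 3.21%.

Unemployment rate ≈ 3.21%.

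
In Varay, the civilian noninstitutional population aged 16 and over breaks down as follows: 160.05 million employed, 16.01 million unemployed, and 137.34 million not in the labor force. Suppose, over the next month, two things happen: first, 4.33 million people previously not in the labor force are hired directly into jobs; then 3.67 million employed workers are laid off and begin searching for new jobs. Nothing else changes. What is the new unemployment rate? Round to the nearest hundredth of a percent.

New unemployment rate ≈ 10.91%.

Initially, labor force = 160.05 + 16.01 = 176.06 million, so u = 16.01/176.06 = 9.09%.
After the first change, employed and labor force both rise by 4.33; unemployed unchanged → E = 164.38, U = 16.01, labor force = 180.39 million.
After the second change, employed falls and unemployed rises by 3.67; labor force unchanged → E = 160.71, U = 19.68, labor force = 180.39 million.
New unemployment rate = 19.68 / 180.39 = 10.91%.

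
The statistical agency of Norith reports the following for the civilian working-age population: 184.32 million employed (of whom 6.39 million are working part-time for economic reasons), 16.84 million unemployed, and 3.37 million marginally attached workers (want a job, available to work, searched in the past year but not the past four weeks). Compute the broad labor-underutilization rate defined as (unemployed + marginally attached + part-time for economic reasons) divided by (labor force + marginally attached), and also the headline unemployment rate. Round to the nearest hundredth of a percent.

Broad underutilization rate ≈ 13.01%; headline unemployment rate ≈ 8.37%.

Labor force = 184.32 + 16.84 = 201.16 million.
Numerator = 16.84 + 3.37 + 6.39 = 26.60 million.
Denominator = 201.16 + 3.37 = 204.53 million.
Broad rate = 26.60 / 204.53 = 13.01%.
Headline unemployment rate = 16.84 / 201.16 = 8.37%.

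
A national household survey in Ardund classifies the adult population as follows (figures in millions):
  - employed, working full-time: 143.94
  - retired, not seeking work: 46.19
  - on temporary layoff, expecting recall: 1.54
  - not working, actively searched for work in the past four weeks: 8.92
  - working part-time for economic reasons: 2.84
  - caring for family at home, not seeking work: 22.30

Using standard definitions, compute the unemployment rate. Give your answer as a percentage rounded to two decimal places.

Unemployment rate ≈ 6.65%.

Employed = 143.94 + 2.84 = 146.78 million (anyone who worked, including part-time for economic reasons, counts as employed).
Unemployed = 1.54 + 8.92 = 10.46 million (jobless and actively searching, or on temporary layoff).
Labor force = 146.78 + 10.46 = 157.24 million.
Unemployment rate = 10.46 / 157.24 = 6.65%.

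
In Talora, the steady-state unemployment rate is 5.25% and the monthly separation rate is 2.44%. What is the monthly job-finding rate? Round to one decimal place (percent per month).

Job-finding rate ≈ 44.0% per month.

From u* = s/(s+f): f = s·(1−u)/u.
f = 2.44 × (1 − 0.0525) / 0.0525 = 2.3119 / 0.0525 ≈ 44.0% per month.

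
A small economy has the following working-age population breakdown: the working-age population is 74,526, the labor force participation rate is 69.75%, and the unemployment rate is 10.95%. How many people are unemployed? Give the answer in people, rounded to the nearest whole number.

About 5,692 are unemployed.

Labor force = 0.6975 × 74,526 = 51,982.
Unemployed = 0.1095 × 51,982 ≈ 5,692.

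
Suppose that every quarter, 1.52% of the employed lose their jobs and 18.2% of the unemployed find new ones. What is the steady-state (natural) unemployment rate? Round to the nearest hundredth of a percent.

Steady-state unemployment rate ≈ 7.71%.

At steady state the flows balance: s·E = f·U, so U/(E+U) = s/(s+f).
u* = 1.52 / (1.52 + 18.2) = 1.52 / 19.72 = 7.71%.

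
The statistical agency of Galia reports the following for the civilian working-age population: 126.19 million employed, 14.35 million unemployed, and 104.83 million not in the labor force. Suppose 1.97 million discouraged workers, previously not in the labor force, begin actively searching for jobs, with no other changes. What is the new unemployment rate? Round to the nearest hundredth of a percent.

New unemployment rate ≈ 11.45%.

Initially, labor force = 126.19 + 14.35 = 140.54 million, so u = 14.35/140.54 = 10.21%.
After the change, unemployed and labor force both rise by 1.97 → E = 126.19, U = 16.32, labor force = 142.51 million.
New unemployment rate = 16.32 / 142.51 = 11.45%.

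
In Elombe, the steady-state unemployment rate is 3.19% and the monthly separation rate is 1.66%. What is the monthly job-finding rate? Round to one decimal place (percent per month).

Job-finding rate ≈ 50.4% per month.

From u* = s/(s+f): f = s·(1−u)/u.
f = 1.66 × (1 − 0.0319) / 0.0319 = 1.6070 / 0.0319 ≈ 50.4% per month.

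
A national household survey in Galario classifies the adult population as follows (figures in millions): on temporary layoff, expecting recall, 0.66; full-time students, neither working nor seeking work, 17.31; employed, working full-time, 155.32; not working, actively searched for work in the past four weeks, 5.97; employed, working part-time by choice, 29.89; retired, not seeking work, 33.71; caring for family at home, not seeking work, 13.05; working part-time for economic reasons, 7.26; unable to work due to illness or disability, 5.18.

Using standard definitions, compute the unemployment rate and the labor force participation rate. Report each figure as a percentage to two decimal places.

Unemployment rate ≈ 3.33%; labor force participation rate ≈ 74.19%.

Employed = 155.32 + 29.89 + 7.26 = 192.47 million (anyone who worked, including part-time for economic reasons, counts as employed).
Unemployed = 0.66 + 5.97 = 6.63 million (jobless and actively searching, or on temporary layoff).
Labor force = 192.47 + 6.63 = 199.10 million.
Not in labor force = 17.31 + 33.71 + 13.05 + 5.18 = 69.25 million (those not working and not actively searching are outside the labor force).
Civilian working-age population = 199.10 + 69.25 = 268.35 million.
Unemployment rate = 6.63 / 199.10 = 3.33%.
Labor force participation rate = 199.10 / 268.35 = 74.19%.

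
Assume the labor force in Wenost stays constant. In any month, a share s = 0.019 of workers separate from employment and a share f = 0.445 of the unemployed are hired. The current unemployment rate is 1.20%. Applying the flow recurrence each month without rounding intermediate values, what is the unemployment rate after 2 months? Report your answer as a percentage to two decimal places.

Unemployment rate after two months ≈ 3.26%.

With a fixed labor force, u_{t+1} = u_t + s·(1−u_t) − f·u_t = u_t·(1−s−f) + s.
Here 1−s−f = 0.536 and s = 0.019.
u_1 = 0.012000 × 0.536 + 0.019 = 0.025432.
u_2 = 0.025432 × 0.536 + 0.019 = 0.032632.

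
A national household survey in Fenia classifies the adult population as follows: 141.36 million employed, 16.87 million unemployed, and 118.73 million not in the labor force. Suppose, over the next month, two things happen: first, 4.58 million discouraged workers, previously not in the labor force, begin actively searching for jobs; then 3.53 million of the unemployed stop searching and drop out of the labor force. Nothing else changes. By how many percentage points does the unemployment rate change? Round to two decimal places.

Initially, labor force = 141.36 + 16.87 = 158.23 million, so u = 16.87/158.23 = 10.66%.
After the first change, unemployed and labor force both rise by 4.58 → E = 141.36, U = 21.45, labor force = 162.81 million.
After the second change, unemployed and labor force both fall by 3.53 → E = 141.36, U = 17.92, labor force = 159.28 million.
New unemployment rate = 17.92 / 159.28 = 11.25%.
Change = 11.25% − 10.66% = +0.59 percentage points.

The unemployment rate changes by +0.59 percentage points.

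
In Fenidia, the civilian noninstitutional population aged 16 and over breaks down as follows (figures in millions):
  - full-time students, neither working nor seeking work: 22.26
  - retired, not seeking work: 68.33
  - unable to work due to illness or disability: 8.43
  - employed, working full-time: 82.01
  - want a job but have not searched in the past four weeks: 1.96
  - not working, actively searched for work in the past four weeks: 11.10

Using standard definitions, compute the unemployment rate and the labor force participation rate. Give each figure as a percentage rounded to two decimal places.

Unemployment rate ≈ 11.92%; labor force participation rate ≈ 47.97%.

Employed = 82.01 million.
Unemployed = 11.10 million.
Labor force = 82.01 + 11.10 = 93.11 million.
Not in labor force = 22.26 + 68.33 + 8.43 + 1.96 = 100.98 million (those not working and not actively searching are outside the labor force — including those who want a job but have given up searching).
Civilian working-age population = 93.11 + 100.98 = 194.09 million.
Unemployment rate = 11.10 / 93.11 = 11.92%.
Labor force participation rate = 93.11 / 194.09 = 47.97%.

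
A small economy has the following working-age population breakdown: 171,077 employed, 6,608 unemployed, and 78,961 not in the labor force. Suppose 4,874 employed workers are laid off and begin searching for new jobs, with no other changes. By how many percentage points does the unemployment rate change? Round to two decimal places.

Initially, labor force = 171,077 + 6,608 = 177,685, so u = 6,608/177,685 = 3.72%.
After the change, employed falls and unemployed rises by 4,874; labor force unchanged → E = 166,203, U = 11,482, labor force = 177,685.
New unemployment rate = 11,482 / 177,685 = 6.46%.
Change = 6.46% − 3.72% = +2.74 percentage points.

The unemployment rate changes by +2.74 percentage points.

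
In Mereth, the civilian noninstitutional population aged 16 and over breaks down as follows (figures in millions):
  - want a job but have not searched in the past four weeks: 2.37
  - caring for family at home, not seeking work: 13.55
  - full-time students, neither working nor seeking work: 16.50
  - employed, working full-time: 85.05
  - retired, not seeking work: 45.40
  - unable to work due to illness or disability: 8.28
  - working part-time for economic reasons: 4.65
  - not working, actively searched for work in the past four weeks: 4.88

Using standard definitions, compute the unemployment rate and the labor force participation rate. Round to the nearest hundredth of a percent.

Employed = 85.05 + 4.65 = 89.70 million (anyone who worked, including part-time for economic reasons, counts as employed).
Unemployed = 4.88 million.
Labor force = 89.70 + 4.88 = 94.58 million.
Not in labor force = 2.37 + 13.55 + 16.50 + 45.40 + 8.28 = 86.10 million (those not working and not actively searching are outside the labor force — including those who want a job but have given up searching).
Civilian working-age population = 94.58 + 86.10 = 180.68 million.
Unemployment rate = 4.88 / 94.58 = 5.16%.
Labor force participation rate = 94.58 / 180.68 = 52.35%.

Unemployment rate ≈ 5.16%; labor force participation rate ≈ 52.35%.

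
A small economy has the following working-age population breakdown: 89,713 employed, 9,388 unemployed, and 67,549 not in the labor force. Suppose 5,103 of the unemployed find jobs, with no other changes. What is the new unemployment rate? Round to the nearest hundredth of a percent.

New unemployment rate ≈ 4.32%.

Initially, labor force = 89,713 + 9,388 = 99,101, so u = 9,388/99,101 = 9.47%.
After the change, unemployed falls and employed rises by 5,103; labor force unchanged → E = 94,816, U = 4,285, labor force = 99,101.
New unemployment rate = 4,285 / 99,101 = 4.32%.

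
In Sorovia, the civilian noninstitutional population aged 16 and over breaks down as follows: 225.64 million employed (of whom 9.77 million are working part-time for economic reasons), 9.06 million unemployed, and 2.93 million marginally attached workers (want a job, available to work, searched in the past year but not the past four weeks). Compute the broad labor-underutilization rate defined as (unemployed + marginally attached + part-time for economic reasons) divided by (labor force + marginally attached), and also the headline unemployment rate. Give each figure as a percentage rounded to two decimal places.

Broad underutilization rate ≈ 9.16%; headline unemployment rate ≈ 3.86%.

Labor force = 225.64 + 9.06 = 234.70 million.
Numerator = 9.06 + 2.93 + 9.77 = 21.76 million.
Denominator = 234.70 + 2.93 = 237.63 million.
Broad rate = 21.76 / 237.63 = 9.16%.
Headline unemployment rate = 9.06 / 234.70 = 3.86%.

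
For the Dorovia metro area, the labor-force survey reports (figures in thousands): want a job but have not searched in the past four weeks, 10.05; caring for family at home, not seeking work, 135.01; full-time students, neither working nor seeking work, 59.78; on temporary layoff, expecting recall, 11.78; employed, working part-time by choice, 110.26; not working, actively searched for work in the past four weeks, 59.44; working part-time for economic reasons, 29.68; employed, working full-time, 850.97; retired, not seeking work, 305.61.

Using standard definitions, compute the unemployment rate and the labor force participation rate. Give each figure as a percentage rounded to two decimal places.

Unemployment rate ≈ 6.71%; labor force participation rate ≈ 67.54%.

Employed = 110.26 + 29.68 + 850.97 = 990.91 thousand (anyone who worked, including part-time for economic reasons, counts as employed).
Unemployed = 11.78 + 59.44 = 71.22 thousand (jobless and actively searching, or on temporary layoff).
Labor force = 990.91 + 71.22 = 1,062.13 thousand.
Not in labor force = 10.05 + 135.01 + 59.78 + 305.61 = 510.45 thousand (those not working and not actively searching are outside the labor force — including those who want a job but have given up searching).
Civilian working-age population = 1,062.13 + 510.45 = 1,572.58 thousand.
Unemployment rate = 71.22 / 1,062.13 = 6.71%.
Labor force participation rate = 1,062.13 / 1,572.58 = 67.54%.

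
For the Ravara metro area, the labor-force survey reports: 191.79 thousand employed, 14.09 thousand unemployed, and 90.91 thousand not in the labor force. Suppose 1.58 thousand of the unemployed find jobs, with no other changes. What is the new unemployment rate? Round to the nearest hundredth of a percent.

Initially, labor force = 191.79 + 14.09 = 205.88 thousand, so u = 14.09/205.88 = 6.84%.
After the change, unemployed falls and employed rises by 1.58; labor force unchanged → E = 193.37, U = 12.51, labor force = 205.88 thousand.
New unemployment rate = 12.51 / 205.88 = 6.08%.

New unemployment rate ≈ 6.08%.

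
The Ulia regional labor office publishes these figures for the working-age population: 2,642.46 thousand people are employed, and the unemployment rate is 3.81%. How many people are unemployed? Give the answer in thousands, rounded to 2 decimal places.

Let U be the number unemployed. The labor force is E + U, and U/(E+U) = 0.0381.
So U = 0.0381 × 2,642.46 / (1 − 0.0381) = 100.6777 / 0.9619 ≈ 104.67 thousand.

About 104.67 thousand are unemployed.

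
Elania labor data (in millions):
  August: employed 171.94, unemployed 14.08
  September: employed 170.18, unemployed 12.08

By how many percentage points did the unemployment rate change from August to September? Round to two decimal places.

The unemployment rate changed by −0.94 percentage points.

August: labor force = 171.94 + 14.08 = 186.02; u = 14.08/186.02 = 7.57%.
September: labor force = 170.18 + 12.08 = 182.26; u = 12.08/182.26 = 6.63%.
Change = 6.63% − 7.57% = −0.94 pp.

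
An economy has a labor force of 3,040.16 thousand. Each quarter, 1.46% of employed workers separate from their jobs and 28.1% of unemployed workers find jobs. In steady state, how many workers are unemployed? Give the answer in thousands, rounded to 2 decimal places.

About 150.16 thousand are unemployed in steady state.

Steady-state unemployment rate u* = s/(s+f) = 1.46/(1.46+28.1) = 0.049391.
Unemployed = u* × labor force = 0.049391 × 3,040.16 ≈ 150.16 thousand.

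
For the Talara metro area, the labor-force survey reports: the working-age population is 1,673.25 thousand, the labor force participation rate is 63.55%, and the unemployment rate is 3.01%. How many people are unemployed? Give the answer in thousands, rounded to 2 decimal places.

Labor force = 0.6355 × 1,673.25 = 1,063.35 thousand.
Unemployed = 0.0301 × 1,063.35 ≈ 32.01 thousand.

About 32.01 thousand are unemployed.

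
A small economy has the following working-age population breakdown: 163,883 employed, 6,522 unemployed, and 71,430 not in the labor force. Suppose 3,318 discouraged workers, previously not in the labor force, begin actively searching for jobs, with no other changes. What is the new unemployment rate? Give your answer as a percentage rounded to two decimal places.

New unemployment rate ≈ 5.66%.

Initially, labor force = 163,883 + 6,522 = 170,405, so u = 6,522/170,405 = 3.83%.
After the change, unemployed and labor force both rise by 3,318 → E = 163,883, U = 9,840, labor force = 173,723.
New unemployment rate = 9,840 / 173,723 = 5.66%.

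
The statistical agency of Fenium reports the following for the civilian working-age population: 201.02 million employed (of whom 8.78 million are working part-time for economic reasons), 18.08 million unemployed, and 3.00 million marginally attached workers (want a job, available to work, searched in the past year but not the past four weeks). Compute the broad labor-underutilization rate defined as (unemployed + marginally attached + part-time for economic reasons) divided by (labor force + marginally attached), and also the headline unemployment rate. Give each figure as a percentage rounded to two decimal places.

Broad underutilization rate ≈ 13.44%; headline unemployment rate ≈ 8.25%.

Labor force = 201.02 + 18.08 = 219.10 million.
Numerator = 18.08 + 3.00 + 8.78 = 29.86 million.
Denominator = 219.10 + 3.00 = 222.10 million.
Broad rate = 29.86 / 222.10 = 13.44%.
Headline unemployment rate = 18.08 / 219.10 = 8.25%.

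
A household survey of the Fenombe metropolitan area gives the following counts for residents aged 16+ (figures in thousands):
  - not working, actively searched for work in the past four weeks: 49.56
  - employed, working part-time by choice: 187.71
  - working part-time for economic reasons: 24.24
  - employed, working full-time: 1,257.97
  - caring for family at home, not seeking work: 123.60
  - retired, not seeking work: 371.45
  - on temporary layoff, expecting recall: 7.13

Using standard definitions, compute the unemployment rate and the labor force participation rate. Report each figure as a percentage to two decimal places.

Employed = 187.71 + 24.24 + 1,257.97 = 1,469.92 thousand (anyone who worked, including part-time for economic reasons, counts as employed).
Unemployed = 49.56 + 7.13 = 56.69 thousand (jobless and actively searching, or on temporary layoff).
Labor force = 1,469.92 + 56.69 = 1,526.61 thousand.
Not in labor force = 123.60 + 371.45 = 495.05 thousand (those not working and not actively searching are outside the labor force).
Civilian working-age population = 1,526.61 + 495.05 = 2,021.66 thousand.
Unemployment rate = 56.69 / 1,526.61 = 3.71%.
Labor force participation rate = 1,526.61 / 2,021.66 = 75.51%.

Unemployment rate ≈ 3.71%; labor force participation rate ≈ 75.51%.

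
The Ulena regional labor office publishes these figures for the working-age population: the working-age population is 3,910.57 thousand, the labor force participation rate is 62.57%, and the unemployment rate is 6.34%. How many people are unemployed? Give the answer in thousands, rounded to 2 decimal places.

Labor force = 0.6257 × 3,910.57 = 2,446.84 thousand.
Unemployed = 0.0634 × 2,446.84 ≈ 155.13 thousand.

About 155.13 thousand are unemployed.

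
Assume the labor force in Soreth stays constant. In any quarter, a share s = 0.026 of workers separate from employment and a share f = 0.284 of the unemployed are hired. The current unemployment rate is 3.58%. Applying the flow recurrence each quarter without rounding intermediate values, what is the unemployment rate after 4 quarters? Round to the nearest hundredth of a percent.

With a fixed labor force, u_{t+1} = u_t + s·(1−u_t) − f·u_t = u_t·(1−s−f) + s.
Here 1−s−f = 0.690 and s = 0.026.
u_1 = 0.035800 × 0.690 + 0.026 = 0.050702.
u_2 = 0.050702 × 0.690 + 0.026 = 0.060984.
u_3 = 0.060984 × 0.690 + 0.026 = 0.068079.
u_4 = 0.068079 × 0.690 + 0.026 = 0.072975.

Unemployment rate after four quarters ≈ 7.30%.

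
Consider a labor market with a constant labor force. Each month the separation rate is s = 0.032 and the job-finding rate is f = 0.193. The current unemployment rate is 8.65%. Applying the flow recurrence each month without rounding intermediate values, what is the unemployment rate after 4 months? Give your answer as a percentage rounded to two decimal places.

With a fixed labor force, u_{t+1} = u_t + s·(1−u_t) − f·u_t = u_t·(1−s−f) + s.
Here 1−s−f = 0.775 and s = 0.032.
u_1 = 0.086500 × 0.775 + 0.032 = 0.099038.
u_2 = 0.099038 × 0.775 + 0.032 = 0.108754.
u_3 = 0.108754 × 0.775 + 0.032 = 0.116284.
u_4 = 0.116284 × 0.775 + 0.032 = 0.122120.

Unemployment rate after four months ≈ 12.21%.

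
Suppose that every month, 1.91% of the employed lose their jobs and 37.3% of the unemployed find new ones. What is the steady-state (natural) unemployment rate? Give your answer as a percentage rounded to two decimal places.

Steady-state unemployment rate ≈ 4.87%.

At steady state the flows balance: s·E = f·U, so U/(E+U) = s/(s+f).
u* = 1.91 / (1.91 + 37.3) = 1.91 / 39.21 = 4.87%.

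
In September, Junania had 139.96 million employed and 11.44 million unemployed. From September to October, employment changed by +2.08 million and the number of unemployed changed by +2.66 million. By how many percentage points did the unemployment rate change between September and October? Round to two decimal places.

The unemployment rate changed by +1.47 percentage points.

September: labor force = 139.96 + 11.44 = 151.40; u = 11.44/151.40 = 7.56%.
October: labor force = 142.04 + 14.10 = 156.14; u = 14.10/156.14 = 9.03%.
Change = 9.03% − 7.56% = +1.47 pp.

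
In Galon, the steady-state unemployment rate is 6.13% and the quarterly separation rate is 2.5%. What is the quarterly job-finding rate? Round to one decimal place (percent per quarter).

From u* = s/(s+f): f = s·(1−u)/u.
f = 2.5 × (1 − 0.0613) / 0.0613 = 2.3468 / 0.0613 ≈ 38.3% per quarter.

Job-finding rate ≈ 38.3% per quarter.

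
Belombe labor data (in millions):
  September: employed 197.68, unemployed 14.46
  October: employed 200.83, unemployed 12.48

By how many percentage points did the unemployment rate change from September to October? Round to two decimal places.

September: labor force = 197.68 + 14.46 = 212.14; u = 14.46/212.14 = 6.82%.
October: labor force = 200.83 + 12.48 = 213.31; u = 12.48/213.31 = 5.85%.
Change = 5.85% − 6.82% = −0.97 pp.

The unemployment rate changed by −0.97 percentage points.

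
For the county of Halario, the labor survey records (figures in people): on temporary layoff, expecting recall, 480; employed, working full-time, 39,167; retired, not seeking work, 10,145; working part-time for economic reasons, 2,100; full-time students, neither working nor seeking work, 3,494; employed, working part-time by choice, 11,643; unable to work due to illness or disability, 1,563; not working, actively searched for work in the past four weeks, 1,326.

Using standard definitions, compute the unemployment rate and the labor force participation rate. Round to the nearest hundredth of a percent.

Unemployment rate ≈ 3.30%; labor force participation rate ≈ 78.26%.

Employed = 39,167 + 2,100 + 11,643 = 52,910 (anyone who worked, including part-time for economic reasons, counts as employed).
Unemployed = 480 + 1,326 = 1,806 (jobless and actively searching, or on temporary layoff).
Labor force = 52,910 + 1,806 = 54,716.
Not in labor force = 10,145 + 3,494 + 1,563 = 15,202 (those not working and not actively searching are outside the labor force).
Civilian working-age population = 54,716 + 15,202 = 69,918.
Unemployment rate = 1,806 / 54,716 = 3.30%.
Labor force participation rate = 54,716 / 69,918 = 78.26%.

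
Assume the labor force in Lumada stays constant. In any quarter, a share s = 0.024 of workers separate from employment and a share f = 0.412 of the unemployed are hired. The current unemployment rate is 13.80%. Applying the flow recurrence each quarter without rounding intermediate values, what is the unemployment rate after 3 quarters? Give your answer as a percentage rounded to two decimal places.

Unemployment rate after three quarters ≈ 6.99%.

With a fixed labor force, u_{t+1} = u_t + s·(1−u_t) − f·u_t = u_t·(1−s−f) + s.
Here 1−s−f = 0.564 and s = 0.024.
u_1 = 0.138000 × 0.564 + 0.024 = 0.101832.
u_2 = 0.101832 × 0.564 + 0.024 = 0.081433.
u_3 = 0.081433 × 0.564 + 0.024 = 0.069928.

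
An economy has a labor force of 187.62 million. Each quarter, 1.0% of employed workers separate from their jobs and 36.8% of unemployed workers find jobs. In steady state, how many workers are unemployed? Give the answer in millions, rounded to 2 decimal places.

About 4.96 million are unemployed in steady state.

Steady-state unemployment rate u* = s/(s+f) = 1.0/(1.0+36.8) = 0.026455.
Unemployed = u* × labor force = 0.026455 × 187.62 ≈ 4.96 million.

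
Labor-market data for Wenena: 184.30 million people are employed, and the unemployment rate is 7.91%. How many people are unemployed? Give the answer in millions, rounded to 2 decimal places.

About 15.83 million are unemployed.

Let U be the number unemployed. The labor force is E + U, and U/(E+U) = 0.0791.
So U = 0.0791 × 184.30 / (1 − 0.0791) = 14.5781 / 0.9209 ≈ 15.83 million.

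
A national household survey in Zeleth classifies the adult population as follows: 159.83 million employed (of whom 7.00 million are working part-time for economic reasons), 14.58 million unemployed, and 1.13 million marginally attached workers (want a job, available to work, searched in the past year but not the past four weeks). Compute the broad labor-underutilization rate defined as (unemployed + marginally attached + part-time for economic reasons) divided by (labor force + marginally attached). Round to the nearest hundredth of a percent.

Labor force = 159.83 + 14.58 = 174.41 million.
Numerator = 14.58 + 1.13 + 7.00 = 22.71 million.
Denominator = 174.41 + 1.13 = 175.54 million.
Broad rate = 22.71 / 175.54 = 12.94%.

Broad underutilization rate ≈ 12.94%.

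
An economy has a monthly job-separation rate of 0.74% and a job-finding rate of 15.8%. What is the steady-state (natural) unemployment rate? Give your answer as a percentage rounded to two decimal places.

At steady state the flows balance: s·E = f·U, so U/(E+U) = s/(s+f).
u* = 0.74 / (0.74 + 15.8) = 0.74 / 16.54 = 4.47%.

Steady-state unemployment rate ≈ 4.47%.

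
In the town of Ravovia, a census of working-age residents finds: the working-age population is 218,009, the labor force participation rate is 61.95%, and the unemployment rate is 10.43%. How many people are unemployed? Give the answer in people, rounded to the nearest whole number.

About 14,086 are unemployed.

Labor force = 0.6195 × 218,009 = 135,057.
Unemployed = 0.1043 × 135,057 ≈ 14,086.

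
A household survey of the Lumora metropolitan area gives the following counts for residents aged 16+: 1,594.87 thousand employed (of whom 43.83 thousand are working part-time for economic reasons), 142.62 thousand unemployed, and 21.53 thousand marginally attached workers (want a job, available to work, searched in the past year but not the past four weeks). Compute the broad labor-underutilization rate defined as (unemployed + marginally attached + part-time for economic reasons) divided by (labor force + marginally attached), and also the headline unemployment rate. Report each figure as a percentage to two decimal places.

Labor force = 1,594.87 + 142.62 = 1,737.49 thousand.
Numerator = 142.62 + 21.53 + 43.83 = 207.98 thousand.
Denominator = 1,737.49 + 21.53 = 1,759.02 thousand.
Broad rate = 207.98 / 1,759.02 = 11.82%.
Headline unemployment rate = 142.62 / 1,737.49 = 8.21%.

Broad underutilization rate ≈ 11.82%; headline unemployment rate ≈ 8.21%.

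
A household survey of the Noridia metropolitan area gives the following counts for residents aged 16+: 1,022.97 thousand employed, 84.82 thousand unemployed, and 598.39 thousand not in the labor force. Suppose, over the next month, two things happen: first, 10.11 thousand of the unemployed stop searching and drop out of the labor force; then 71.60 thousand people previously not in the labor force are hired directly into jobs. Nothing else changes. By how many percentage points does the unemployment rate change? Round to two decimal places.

Initially, labor force = 1,022.97 + 84.82 = 1,107.79 thousand, so u = 84.82/1,107.79 = 7.66%.
After the first change, unemployed and labor force both fall by 10.11 → E = 1,022.97, U = 74.71, labor force = 1,097.68 thousand.
After the second change, employed and labor force both rise by 71.60; unemployed unchanged → E = 1,094.57, U = 74.71, labor force = 1,169.28 thousand.
New unemployment rate = 74.71 / 1,169.28 = 6.39%.
Change = 6.39% − 7.66% = −1.27 percentage points.

The unemployment rate changes by −1.27 percentage points.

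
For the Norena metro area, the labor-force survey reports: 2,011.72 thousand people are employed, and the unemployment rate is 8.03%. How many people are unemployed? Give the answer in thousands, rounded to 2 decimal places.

About 175.65 thousand are unemployed.

Let U be the number unemployed. The labor force is E + U, and U/(E+U) = 0.0803.
So U = 0.0803 × 2,011.72 / (1 − 0.0803) = 161.5411 / 0.9197 ≈ 175.65 thousand.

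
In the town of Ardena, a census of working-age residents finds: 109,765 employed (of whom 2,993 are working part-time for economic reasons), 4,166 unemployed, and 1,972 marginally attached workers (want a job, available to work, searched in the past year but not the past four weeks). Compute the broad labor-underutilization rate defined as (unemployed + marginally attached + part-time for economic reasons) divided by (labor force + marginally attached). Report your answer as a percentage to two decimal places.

Broad underutilization rate ≈ 7.88%.

Labor force = 109,765 + 4,166 = 113,931.
Numerator = 4,166 + 1,972 + 2,993 = 9,131.
Denominator = 113,931 + 1,972 = 115,903.
Broad rate = 9,131 / 115,903 = 7.88%.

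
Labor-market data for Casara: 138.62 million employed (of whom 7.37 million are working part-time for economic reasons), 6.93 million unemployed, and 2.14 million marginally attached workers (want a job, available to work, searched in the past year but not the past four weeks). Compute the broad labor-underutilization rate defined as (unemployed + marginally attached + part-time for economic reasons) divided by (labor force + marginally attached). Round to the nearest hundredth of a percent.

Broad underutilization rate ≈ 11.13%.

Labor force = 138.62 + 6.93 = 145.55 million.
Numerator = 6.93 + 2.14 + 7.37 = 16.44 million.
Denominator = 145.55 + 2.14 = 147.69 million.
Broad rate = 16.44 / 147.69 = 11.13%.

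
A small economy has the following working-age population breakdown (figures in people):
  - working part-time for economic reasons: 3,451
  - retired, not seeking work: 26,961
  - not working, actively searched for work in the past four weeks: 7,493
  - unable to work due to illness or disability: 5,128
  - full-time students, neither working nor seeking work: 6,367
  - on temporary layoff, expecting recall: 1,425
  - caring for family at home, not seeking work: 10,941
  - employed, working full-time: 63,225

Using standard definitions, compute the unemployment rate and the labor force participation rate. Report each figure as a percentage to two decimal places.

Unemployment rate ≈ 11.80%; labor force participation rate ≈ 60.48%.

Employed = 3,451 + 63,225 = 66,676 (anyone who worked, including part-time for economic reasons, counts as employed).
Unemployed = 7,493 + 1,425 = 8,918 (jobless and actively searching, or on temporary layoff).
Labor force = 66,676 + 8,918 = 75,594.
Not in labor force = 26,961 + 5,128 + 6,367 + 10,941 = 49,397 (those not working and not actively searching are outside the labor force).
Civilian working-age population = 75,594 + 49,397 = 124,991.
Unemployment rate = 8,918 / 75,594 = 11.80%.
Labor force participation rate = 75,594 / 124,991 = 60.48%.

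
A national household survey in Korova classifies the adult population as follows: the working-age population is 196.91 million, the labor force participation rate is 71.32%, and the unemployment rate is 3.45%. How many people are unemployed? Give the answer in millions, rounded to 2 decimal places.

About 4.85 million are unemployed.

Labor force = 0.7132 × 196.91 = 140.44 million.
Unemployed = 0.0345 × 140.44 ≈ 4.85 million.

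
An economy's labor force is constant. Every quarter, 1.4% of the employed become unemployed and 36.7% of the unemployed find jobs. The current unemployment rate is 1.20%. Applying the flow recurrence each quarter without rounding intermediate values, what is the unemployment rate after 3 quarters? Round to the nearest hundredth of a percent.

Unemployment rate after three quarters ≈ 3.09%.

With a fixed labor force, u_{t+1} = u_t + s·(1−u_t) − f·u_t = u_t·(1−s−f) + s.
Here 1−s−f = 0.619 and s = 0.014.
u_1 = 0.012000 × 0.619 + 0.014 = 0.021428.
u_2 = 0.021428 × 0.619 + 0.014 = 0.027264.
u_3 = 0.027264 × 0.619 + 0.014 = 0.030876.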